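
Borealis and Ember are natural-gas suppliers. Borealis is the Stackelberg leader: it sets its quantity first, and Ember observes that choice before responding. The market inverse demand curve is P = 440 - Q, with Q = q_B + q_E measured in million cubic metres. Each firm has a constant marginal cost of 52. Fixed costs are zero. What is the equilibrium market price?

149

The follower Ember best-responds to any q_B: π_E = (440 - Q)q_E - 52q_E.
Setting the follower's marginal profit to zero, 388 - q_B - 2q_E = 0, i.e. q_E = (388 - q_B)/2.
Borealis substitutes q_E(q_B) into its own profit: π_B = q_B(440 - q_B - (388 - q_B)/2) - 52q_B = (246 - (1/2)q_B)q_B - 52q_B.
The leader's first-order condition 194 - q_B = 0 yields q_B = 194.
Then q_E = (388 - 194)/2 = 97.
Total output Q = 291, so price P = 440 - 291 = 149.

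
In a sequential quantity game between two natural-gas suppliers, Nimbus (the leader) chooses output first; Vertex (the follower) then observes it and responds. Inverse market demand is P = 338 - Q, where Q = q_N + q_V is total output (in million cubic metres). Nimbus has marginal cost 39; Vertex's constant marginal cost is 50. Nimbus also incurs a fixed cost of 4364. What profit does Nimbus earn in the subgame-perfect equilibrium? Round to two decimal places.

Solve by backward induction. Given q_N, the follower Vertex maximises π_V = (338 - q_N - q_V)q_V - 50q_V.
Setting the follower's marginal profit to zero, 288 - q_N - 2q_V = 0, i.e. q_V = (288 - q_N)/2.
Nimbus substitutes q_V(q_N) into its own profit: π_N = q_N(338 - q_N - (288 - q_N)/2) - 39q_N = (194 - (1/2)q_N)q_N - 39q_N.
The leader's first-order condition 155 - q_N = 0 yields q_N = 155.
Then q_V = (288 - 155)/2 = 133/2.
Price P = 338 - 443/2 = 233/2.
Nimbus's profit: (233/2 - 39)·155 - 4364 = 7648.5000.

7648.50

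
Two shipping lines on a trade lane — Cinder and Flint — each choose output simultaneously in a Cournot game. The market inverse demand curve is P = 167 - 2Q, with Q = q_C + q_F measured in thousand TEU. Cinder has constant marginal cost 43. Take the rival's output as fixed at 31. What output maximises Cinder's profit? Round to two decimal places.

15.50

With the rival's output fixed at 31, Cinder's profit is π_C = (167 - 2·31 - 2q_C)q_C - (43q_C) = (105 - 2q_C)q_C - (43q_C).
∂π_C/∂q_C = 62 - 4q_C = 0, so q_C = 31/2.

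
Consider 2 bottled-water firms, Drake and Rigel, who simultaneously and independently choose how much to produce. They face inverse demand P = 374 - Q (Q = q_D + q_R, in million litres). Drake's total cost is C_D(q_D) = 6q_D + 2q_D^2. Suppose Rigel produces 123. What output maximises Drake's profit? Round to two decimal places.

40.83

With the rival's output fixed at 123, Drake's profit is π_D = (374 - 123 - q_D)q_D - (6q_D + 2q_D²) = (251 - q_D)q_D - (6q_D + 2q_D²).
∂π_D/∂q_D = 245 - 6q_D = 0, so q_D = 245/6.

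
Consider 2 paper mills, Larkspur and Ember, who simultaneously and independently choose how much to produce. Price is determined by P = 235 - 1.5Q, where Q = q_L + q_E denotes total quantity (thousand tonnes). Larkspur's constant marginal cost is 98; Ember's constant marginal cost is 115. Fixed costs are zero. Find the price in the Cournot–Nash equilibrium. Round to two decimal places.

Larkspur's profit: π_L = (235 - 1.5Q)q_L - (98q_L). Setting ∂π_L/∂q_L = 0: 137 - 3q_L - (3/2)(q_E) = 0.
Ember's first-order condition: 120 - 3q_E - (3/2)(q_L) = 0.
Best responses: q_L = (137 - (3/2)q_E)/3, q_E = (120 - (3/2)q_L)/3.
Solving the pair: q_L = 308/9, q_E = 206/9.
Total output Q = 514/9, so price P = 235 - (3/2)·(514/9) = 448/3.

149.33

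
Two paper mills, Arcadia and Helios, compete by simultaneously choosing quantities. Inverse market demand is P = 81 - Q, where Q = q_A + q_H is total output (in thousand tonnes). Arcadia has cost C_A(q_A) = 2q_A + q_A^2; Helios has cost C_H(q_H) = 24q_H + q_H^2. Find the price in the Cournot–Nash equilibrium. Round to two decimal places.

53.80

Arcadia's profit: π_A = (81 - Q)q_A - (2q_A + q_A²). Setting ∂π_A/∂q_A = 0: 79 - 4q_A - (q_H) = 0.
Helios's first-order condition: 57 - 4q_H - (q_A) = 0.
So q_A = (79 - q_H)/4 and q_H = (57 - q_A)/4.
Substituting one into the other gives q_A = 259/15 and q_H = 149/15.
Total output Q = 136/5, so price P = 81 - 136/5 = 269/5.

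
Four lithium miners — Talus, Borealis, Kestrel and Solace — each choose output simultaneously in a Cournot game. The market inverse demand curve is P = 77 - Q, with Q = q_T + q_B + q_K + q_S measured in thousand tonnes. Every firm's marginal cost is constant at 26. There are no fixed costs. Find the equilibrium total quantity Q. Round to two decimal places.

Each firm earns π_i = (77 - Q)q_i - 26q_i.
First-order condition (treating rivals' output as given): 51 - 2q_i - Σ_{j≠i} q_j = 0.
By symmetry each firm produces the same amount; substituting Σ_{j≠i} q_j = 3q_i yields q_i = 51/5.
Total output Q = 51/5 + 51/5 + 51/5 + 51/5 = 204/5.

40.80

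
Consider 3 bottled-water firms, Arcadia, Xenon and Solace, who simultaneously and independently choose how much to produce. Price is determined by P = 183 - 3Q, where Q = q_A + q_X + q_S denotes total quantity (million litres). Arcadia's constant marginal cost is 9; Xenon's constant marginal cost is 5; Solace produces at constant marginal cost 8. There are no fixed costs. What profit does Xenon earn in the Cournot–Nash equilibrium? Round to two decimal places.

713.02

Arcadia's profit: π_A = (183 - 3Q)q_A - (9q_A). Setting ∂π_A/∂q_A = 0: 174 - 6q_A - 3(q_X + q_S) = 0.
Xenon's first-order condition: 178 - 6q_X - 3(q_A + q_S) = 0.
Solace's profit: π_S = (183 - 3Q)q_S - (8q_S). Setting ∂π_S/∂q_S = 0: 175 - 6q_S - 3(q_A + q_X) = 0.
Adding the 3 conditions: 527 − 6Q − 6Q = 0, i.e. Q = 527/12.
Back-substituting: q_A = (174 − 527/4)/3 = 169/12, q_X = (178 − 527/4)/3 = 185/12, q_S = (175 − 527/4)/3 = 173/12.
Price P = 183 - 3·(527/12) = 205/4.
Xenon's profit: (205/4 - 5)·(185/12) = 713.0208.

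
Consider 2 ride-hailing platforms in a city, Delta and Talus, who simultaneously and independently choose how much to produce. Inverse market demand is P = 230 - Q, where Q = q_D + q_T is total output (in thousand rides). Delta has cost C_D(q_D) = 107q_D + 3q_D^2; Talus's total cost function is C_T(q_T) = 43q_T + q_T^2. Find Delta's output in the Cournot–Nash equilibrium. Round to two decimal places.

9.84

Delta's profit: π_D = (230 - Q)q_D - (107q_D + 3q_D²). Setting ∂π_D/∂q_D = 0: 123 - 8q_D - (q_T) = 0.
Talus's profit: π_T = (230 - Q)q_T - (43q_T + q_T²). Setting ∂π_T/∂q_T = 0: 187 - 4q_T - (q_D) = 0.
Best responses: q_D = (123 - q_T)/8, q_T = (187 - q_D)/4.
Substituting one into the other gives q_D = 305/31 and q_T = 1373/31.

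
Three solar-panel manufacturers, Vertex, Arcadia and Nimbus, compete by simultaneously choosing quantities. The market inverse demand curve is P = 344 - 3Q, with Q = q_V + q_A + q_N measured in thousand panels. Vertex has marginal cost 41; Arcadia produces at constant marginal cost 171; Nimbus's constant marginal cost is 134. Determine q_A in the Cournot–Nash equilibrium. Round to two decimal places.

Vertex's profit: π_V = (344 - 3Q)q_V - (41q_V). Setting ∂π_V/∂q_V = 0: 303 - 6q_V - 3(q_A + q_N) = 0.
Arcadia's profit: π_A = (344 - 3Q)q_A - (171q_A). Setting ∂π_A/∂q_A = 0: 173 - 6q_A - 3(q_V + q_N) = 0.
Nimbus's profit: π_N = (344 - 3Q)q_N - (134q_N). Setting ∂π_N/∂q_N = 0: 210 - 6q_N - 3(q_V + q_A) = 0.
Summing all 3 equations gives 686 − 12Q = 0, hence Q = 343/6.
Back-substituting: q_V = (303 − 343/2)/3 = 263/6, q_A = (173 − 343/2)/3 = 1/2, q_N = (210 − 343/2)/3 = 77/6.

0.50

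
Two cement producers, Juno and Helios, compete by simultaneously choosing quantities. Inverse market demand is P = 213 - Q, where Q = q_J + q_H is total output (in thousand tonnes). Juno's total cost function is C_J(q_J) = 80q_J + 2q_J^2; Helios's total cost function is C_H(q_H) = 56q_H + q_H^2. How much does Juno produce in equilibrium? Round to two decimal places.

Juno's profit: π_J = (213 - Q)q_J - (80q_J + 2q_J²). Setting ∂π_J/∂q_J = 0: 133 - 6q_J - (q_H) = 0.
Helios's first-order condition: 157 - 4q_H - (q_J) = 0.
So q_J = (133 - q_H)/6 and q_H = (157 - q_J)/4.
Solving the pair: q_J = 375/23, q_H = 809/23.

16.30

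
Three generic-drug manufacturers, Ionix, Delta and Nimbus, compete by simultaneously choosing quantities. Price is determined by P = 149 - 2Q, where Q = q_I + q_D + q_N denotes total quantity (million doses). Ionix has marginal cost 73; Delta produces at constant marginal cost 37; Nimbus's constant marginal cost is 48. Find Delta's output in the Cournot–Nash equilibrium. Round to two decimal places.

19.88

Ionix's profit: π_I = (149 - 2Q)q_I - (73q_I). Setting ∂π_I/∂q_I = 0: 76 - 4q_I - 2(q_D + q_N) = 0.
Delta's first-order condition: 112 - 4q_D - 2(q_I + q_N) = 0.
Nimbus's profit: π_N = (149 - 2Q)q_N - (48q_N). Setting ∂π_N/∂q_N = 0: 101 - 4q_N - 2(q_I + q_D) = 0.
Adding the 3 conditions: 289 − 4Q − 4Q = 0, i.e. Q = 289/8.
Back-substituting: q_I = (76 − 289/4)/2 = 15/8, q_D = (112 − 289/4)/2 = 159/8, q_N = (101 − 289/4)/2 = 115/8.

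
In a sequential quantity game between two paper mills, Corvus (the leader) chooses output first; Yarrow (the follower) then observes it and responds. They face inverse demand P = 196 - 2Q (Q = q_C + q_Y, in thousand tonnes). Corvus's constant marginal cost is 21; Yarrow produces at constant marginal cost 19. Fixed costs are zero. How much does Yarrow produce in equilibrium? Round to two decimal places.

22.63

Solve by backward induction. Given q_C, the follower Yarrow maximises π_Y = (196 - 2q_C - 2q_Y)q_Y - 19q_Y.
Follower FOC: 177 - 2q_C - 4q_Y = 0, so q_Y(q_C) = (177 - 2q_C)/4.
Corvus substitutes q_Y(q_C) into its own profit: π_C = q_C(196 - 2q_C - (177 - 2q_C)/2) - 21q_C = (215/2 - q_C)q_C - 21q_C.
Maximising: ∂π_C/∂q_C = 173/2 - 2q_C = 0, giving q_C = 173/4.
Then q_Y = (177 - 2·(173/4))/4 = 181/8.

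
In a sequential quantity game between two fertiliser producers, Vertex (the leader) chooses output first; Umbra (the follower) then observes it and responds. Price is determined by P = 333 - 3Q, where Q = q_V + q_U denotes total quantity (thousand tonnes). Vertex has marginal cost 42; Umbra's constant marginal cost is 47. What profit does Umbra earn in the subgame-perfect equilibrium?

The follower Umbra best-responds to any q_V: π_U = (333 - 3Q)q_U - 47q_U.
∂π_U/∂q_U = 286 - 3q_V - 6q_U = 0 gives the reaction function q_U = (286 - 3q_V)/6.
Vertex substitutes q_U(q_V) into its own profit: π_V = q_V(333 - 3q_V - (286 - 3q_V)/2) - 42q_V = (190 - (3/2)q_V)q_V - 42q_V.
Maximising: ∂π_V/∂q_V = 148 - 3q_V = 0, giving q_V = 148/3.
Then q_U = (286 - 3·(148/3))/6 = 23.
Price P = 333 - 3·(217/3) = 116.
Umbra's profit: (116 - 47)·23 = 1587.

1587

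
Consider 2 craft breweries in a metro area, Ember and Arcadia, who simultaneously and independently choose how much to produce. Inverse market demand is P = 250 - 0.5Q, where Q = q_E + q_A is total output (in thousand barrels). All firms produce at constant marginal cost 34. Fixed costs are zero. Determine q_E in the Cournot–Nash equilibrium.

144

Each firm earns π_i = (250 - 0.5Q)q_i - 34q_i.
First-order condition (treating rivals' output as given): 216 - q_i - (1/2)q_j = 0.
By symmetry each firm produces the same amount; substituting q_j = q_i yields q_i = 216/(3/2) = 144.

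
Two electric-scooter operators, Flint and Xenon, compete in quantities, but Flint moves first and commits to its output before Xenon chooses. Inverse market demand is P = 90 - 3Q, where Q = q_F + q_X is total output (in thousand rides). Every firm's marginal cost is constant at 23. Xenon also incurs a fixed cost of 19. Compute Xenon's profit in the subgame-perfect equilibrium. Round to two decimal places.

The follower Xenon best-responds to any q_F: π_X = (90 - 3Q)q_X - 23q_X.
∂π_X/∂q_X = 67 - 3q_F - 6q_X = 0 gives the reaction function q_X = (67 - 3q_F)/6.
Flint substitutes q_X(q_F) into its own profit: π_F = q_F(90 - 3q_F - (67 - 3q_F)/2) - 23q_F = (113/2 - (3/2)q_F)q_F - 23q_F.
The leader's first-order condition 67/2 - 3q_F = 0 yields q_F = 67/6.
Then q_X = (67 - 3·(67/6))/6 = 67/12.
Price P = 90 - 3·(67/4) = 159/4.
Xenon's profit: (159/4 - 23)·(67/12) - 19 = 74.5208.

74.52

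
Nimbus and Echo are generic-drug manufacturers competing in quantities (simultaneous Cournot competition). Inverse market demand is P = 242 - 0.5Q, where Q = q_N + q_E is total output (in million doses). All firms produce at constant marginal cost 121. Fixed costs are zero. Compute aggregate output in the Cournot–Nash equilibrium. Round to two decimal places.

161.33

A representative firm's profit is π_i = q_i(242 - 0.5Q) - 121q_i.
Setting ∂π_i/∂q_i = 0 with rivals' quantities fixed: 121 - q_i - (1/2)q_j = 0.
By symmetry each firm produces the same amount; substituting q_j = q_i yields q_i = 121/(3/2) = 242/3.
Total output Q = 242/3 + 242/3 = 484/3.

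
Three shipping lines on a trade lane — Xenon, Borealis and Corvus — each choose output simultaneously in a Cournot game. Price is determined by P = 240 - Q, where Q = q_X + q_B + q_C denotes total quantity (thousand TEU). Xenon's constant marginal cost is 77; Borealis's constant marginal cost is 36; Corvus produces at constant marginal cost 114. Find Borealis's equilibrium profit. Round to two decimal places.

Xenon's profit: π_X = (240 - Q)q_X - (77q_X). Setting ∂π_X/∂q_X = 0: 163 - 2q_X - (q_B + q_C) = 0.
Borealis's profit: π_B = (240 - Q)q_B - (36q_B). Setting ∂π_B/∂q_B = 0: 204 - 2q_B - (q_X + q_C) = 0.
Corvus's first-order condition: 126 - 2q_C - (q_X + q_B) = 0.
Summing all 3 equations gives 493 − 4Q = 0, hence Q = 493/4.
Back-substituting: q_X = (163 − 493/4) = 159/4, q_B = (204 − 493/4) = 323/4, q_C = (126 − 493/4) = 11/4.
Price P = 240 - 493/4 = 467/4.
Borealis's profit: (467/4 - 36)·(323/4) = 6520.5625.

6520.56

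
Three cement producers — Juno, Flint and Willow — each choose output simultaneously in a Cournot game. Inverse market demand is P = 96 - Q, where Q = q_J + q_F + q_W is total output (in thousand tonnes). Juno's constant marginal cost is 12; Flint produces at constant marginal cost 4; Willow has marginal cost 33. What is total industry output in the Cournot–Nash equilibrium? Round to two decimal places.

Juno's profit: π_J = (96 - Q)q_J - (12q_J). Setting ∂π_J/∂q_J = 0: 84 - 2q_J - (q_F + q_W) = 0.
Flint's profit: π_F = (96 - Q)q_F - (4q_F). Setting ∂π_F/∂q_F = 0: 92 - 2q_F - (q_J + q_W) = 0.
Willow's first-order condition: 63 - 2q_W - (q_J + q_F) = 0.
Adding the 3 first-order conditions: 239 − 4Q = 0, so Q = 239/4.
Back-substituting: q_J = (84 − 239/4) = 97/4, q_F = (92 − 239/4) = 129/4, q_W = (63 − 239/4) = 13/4.
Total output Q = 97/4 + 129/4 + 13/4 = 239/4.

59.75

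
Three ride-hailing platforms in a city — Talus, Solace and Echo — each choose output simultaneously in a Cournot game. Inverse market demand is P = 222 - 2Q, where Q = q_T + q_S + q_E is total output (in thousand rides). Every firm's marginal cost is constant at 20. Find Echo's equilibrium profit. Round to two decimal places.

A representative firm's profit is π_i = q_i(222 - 2Q) - 20q_i.
Setting ∂π_i/∂q_i = 0 with rivals' quantities fixed: 202 - 4q_i - 2·Σ_{j≠i} q_j = 0.
With identical firms every q_j equals q_i, so Σ_{j≠i} q_j = 2q_i and 202 = 8q_i, giving q_i = 101/4.
Price P = 222 - 2·(303/4) = 141/2.
Echo's profit: (141/2 - 20)·(101/4) = 1275.1250.

1275.13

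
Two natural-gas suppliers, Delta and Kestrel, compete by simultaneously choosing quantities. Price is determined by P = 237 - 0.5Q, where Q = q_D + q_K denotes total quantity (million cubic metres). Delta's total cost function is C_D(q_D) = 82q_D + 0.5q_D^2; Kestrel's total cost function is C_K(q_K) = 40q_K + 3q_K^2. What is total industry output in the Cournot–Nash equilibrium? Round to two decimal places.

Delta's profit: π_D = (237 - 0.5Q)q_D - (82q_D + (1/2)q_D²). Setting ∂π_D/∂q_D = 0: 155 - 2q_D - (1/2)(q_K) = 0.
Kestrel's first-order condition: 197 - 7q_K - (1/2)(q_D) = 0.
So q_D = (155 - (1/2)q_K)/2 and q_K = (197 - (1/2)q_D)/7.
Solving the pair: q_D = 71.7455, q_K = 1266/55.
Total output Q = 71.7455 + 1266/55 = 94.7636.

94.76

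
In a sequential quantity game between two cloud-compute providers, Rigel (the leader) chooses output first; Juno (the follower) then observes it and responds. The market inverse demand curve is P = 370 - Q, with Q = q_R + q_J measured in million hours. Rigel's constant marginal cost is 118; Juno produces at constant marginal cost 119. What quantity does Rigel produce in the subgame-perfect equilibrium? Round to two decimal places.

126.50

The follower Juno best-responds to any q_R: π_J = (370 - Q)q_J - 119q_J.
Setting the follower's marginal profit to zero, 251 - q_R - 2q_J = 0, i.e. q_J = (251 - q_R)/2.
Rigel substitutes q_J(q_R) into its own profit: π_R = q_R(370 - q_R - (251 - q_R)/2) - 118q_R = (489/2 - (1/2)q_R)q_R - 118q_R.
The leader's first-order condition 253/2 - q_R = 0 yields q_R = 253/2.
Then q_J = (251 - 253/2)/2 = 249/4.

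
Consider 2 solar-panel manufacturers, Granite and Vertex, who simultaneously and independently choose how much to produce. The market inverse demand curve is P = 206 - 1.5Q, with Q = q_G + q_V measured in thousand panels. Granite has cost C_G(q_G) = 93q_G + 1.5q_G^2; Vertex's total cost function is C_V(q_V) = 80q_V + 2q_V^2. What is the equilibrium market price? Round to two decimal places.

Granite's profit: π_G = (206 - 1.5Q)q_G - (93q_G + (3/2)q_G²). Setting ∂π_G/∂q_G = 0: 113 - 6q_G - (3/2)(q_V) = 0.
Vertex's first-order condition: 126 - 7q_V - (3/2)(q_G) = 0.
Rearranging gives the reaction functions q_G = (113 - (3/2)q_V)/6 and q_V = (126 - (3/2)q_G)/7.
Substituting one into the other gives q_G = 15.1447 and q_V = 782/53.
Total output Q = 29.8994, so price P = 206 - (3/2)·29.8994 = 161.1509.

161.15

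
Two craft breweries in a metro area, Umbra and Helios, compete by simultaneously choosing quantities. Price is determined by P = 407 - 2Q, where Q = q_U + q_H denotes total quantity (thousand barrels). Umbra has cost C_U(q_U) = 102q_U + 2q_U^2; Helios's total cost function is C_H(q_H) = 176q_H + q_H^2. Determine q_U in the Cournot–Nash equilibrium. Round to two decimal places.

Umbra's profit: π_U = (407 - 2Q)q_U - (102q_U + 2q_U²). Setting ∂π_U/∂q_U = 0: 305 - 8q_U - 2(q_H) = 0.
Helios's profit: π_H = (407 - 2Q)q_H - (176q_H + q_H²). Setting ∂π_H/∂q_H = 0: 231 - 6q_H - 2(q_U) = 0.
Best responses: q_U = (305 - 2q_H)/8, q_H = (231 - 2q_U)/6.
Substituting one into the other gives q_U = 342/11 and q_H = 619/22.

31.09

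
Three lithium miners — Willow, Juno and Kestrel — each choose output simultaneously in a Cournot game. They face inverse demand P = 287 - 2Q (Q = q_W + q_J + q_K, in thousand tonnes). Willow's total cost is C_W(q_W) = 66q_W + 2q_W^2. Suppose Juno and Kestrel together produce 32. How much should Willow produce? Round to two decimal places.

With rivals' combined output fixed at 32, Willow's profit is π_W = (287 - 2·32 - 2q_W)q_W - (66q_W + 2q_W²) = (223 - 2q_W)q_W - (66q_W + 2q_W²).
∂π_W/∂q_W = 157 - 8q_W = 0, so q_W = 157/8.

19.63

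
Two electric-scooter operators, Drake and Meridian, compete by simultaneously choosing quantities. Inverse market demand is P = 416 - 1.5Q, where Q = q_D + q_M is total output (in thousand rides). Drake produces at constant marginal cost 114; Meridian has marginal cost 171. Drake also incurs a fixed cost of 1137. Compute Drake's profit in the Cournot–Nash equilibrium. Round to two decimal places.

8409.74

Drake's profit: π_D = (416 - 1.5Q)q_D - (114q_D). Setting ∂π_D/∂q_D = 0: 302 - 3q_D - (3/2)(q_M) = 0.
Meridian's first-order condition: 245 - 3q_M - (3/2)(q_D) = 0.
Rearranging gives the reaction functions q_D = (302 - (3/2)q_M)/3 and q_M = (245 - (3/2)q_D)/3.
Solving the pair: q_D = 718/9, q_M = 376/9.
Price P = 416 - (3/2)·(1094/9) = 701/3.
Drake's profit: (701/3 - 114)·(718/9) - 1137 = 8409.7407.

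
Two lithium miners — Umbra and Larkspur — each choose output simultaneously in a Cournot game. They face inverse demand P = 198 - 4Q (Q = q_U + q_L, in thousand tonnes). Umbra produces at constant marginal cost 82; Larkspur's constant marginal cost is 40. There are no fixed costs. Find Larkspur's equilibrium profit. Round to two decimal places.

Umbra's profit: π_U = (198 - 4Q)q_U - (82q_U). Setting ∂π_U/∂q_U = 0: 116 - 8q_U - 4(q_L) = 0.
Larkspur's first-order condition: 158 - 8q_L - 4(q_U) = 0.
Best responses: q_U = (116 - 4q_L)/8, q_L = (158 - 4q_U)/8.
Substituting one into the other gives q_U = 37/6 and q_L = 50/3.
Price P = 198 - 4·(137/6) = 320/3.
Larkspur's profit: (320/3 - 40)·(50/3) = 1111.1111.

1111.11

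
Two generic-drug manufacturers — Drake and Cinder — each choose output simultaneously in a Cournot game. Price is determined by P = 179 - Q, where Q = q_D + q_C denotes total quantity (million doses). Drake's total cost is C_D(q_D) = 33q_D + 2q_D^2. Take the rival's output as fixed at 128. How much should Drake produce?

With the rival's output fixed at 128, Drake's profit is π_D = (179 - 128 - q_D)q_D - (33q_D + 2q_D²) = (51 - q_D)q_D - (33q_D + 2q_D²).
∂π_D/∂q_D = 18 - 6q_D = 0, so q_D = 3.

3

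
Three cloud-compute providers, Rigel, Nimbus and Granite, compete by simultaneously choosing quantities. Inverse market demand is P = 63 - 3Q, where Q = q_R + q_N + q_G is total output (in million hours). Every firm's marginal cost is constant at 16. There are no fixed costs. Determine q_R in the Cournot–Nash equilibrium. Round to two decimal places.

3.92

A representative firm's profit is π_i = q_i(63 - 3Q) - 16q_i.
First-order condition (treating rivals' output as given): 47 - 6q_i - 3·Σ_{j≠i} q_j = 0.
With identical firms every q_j equals q_i, so Σ_{j≠i} q_j = 2q_i and 47 = 12q_i, giving q_i = 47/12.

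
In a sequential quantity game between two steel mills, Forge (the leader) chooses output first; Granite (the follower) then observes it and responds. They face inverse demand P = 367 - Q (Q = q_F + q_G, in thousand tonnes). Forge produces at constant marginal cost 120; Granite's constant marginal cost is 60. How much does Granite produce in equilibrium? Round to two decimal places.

106.75

The follower Granite best-responds to any q_F: π_G = (367 - Q)q_G - 60q_G.
Follower FOC: 307 - q_F - 2q_G = 0, so q_G(q_F) = (307 - q_F)/2.
Forge substitutes q_G(q_F) into its own profit: π_F = q_F(367 - q_F - (307 - q_F)/2) - 120q_F = (427/2 - (1/2)q_F)q_F - 120q_F.
Maximising: ∂π_F/∂q_F = 187/2 - q_F = 0, giving q_F = 187/2.
Then q_G = (307 - 187/2)/2 = 427/4.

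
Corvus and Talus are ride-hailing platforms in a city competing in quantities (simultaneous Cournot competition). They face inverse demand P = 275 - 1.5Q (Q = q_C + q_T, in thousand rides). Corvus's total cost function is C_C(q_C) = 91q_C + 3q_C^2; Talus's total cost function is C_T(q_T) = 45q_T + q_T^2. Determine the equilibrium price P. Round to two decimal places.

191.88

Corvus's profit: π_C = (275 - 1.5Q)q_C - (91q_C + 3q_C²). Setting ∂π_C/∂q_C = 0: 184 - 9q_C - (3/2)(q_T) = 0.
Talus's first-order condition: 230 - 5q_T - (3/2)(q_C) = 0.
So q_C = (184 - (3/2)q_T)/9 and q_T = (230 - (3/2)q_C)/5.
Solving the pair: q_C = 13.4503, q_T = 41.9649.
Total output Q = 55.4152, so price P = 275 - (3/2)·55.4152 = 191.8772.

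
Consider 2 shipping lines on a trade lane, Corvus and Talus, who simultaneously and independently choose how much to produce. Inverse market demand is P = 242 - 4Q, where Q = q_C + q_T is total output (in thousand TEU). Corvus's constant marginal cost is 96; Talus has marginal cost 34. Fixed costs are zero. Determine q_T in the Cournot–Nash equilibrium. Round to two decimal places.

22.50

Corvus's profit: π_C = (242 - 4Q)q_C - (96q_C). Setting ∂π_C/∂q_C = 0: 146 - 8q_C - 4(q_T) = 0.
Talus's profit: π_T = (242 - 4Q)q_T - (34q_T). Setting ∂π_T/∂q_T = 0: 208 - 8q_T - 4(q_C) = 0.
Best responses: q_C = (146 - 4q_T)/8, q_T = (208 - 4q_C)/8.
Substituting one into the other gives q_C = 7 and q_T = 45/2.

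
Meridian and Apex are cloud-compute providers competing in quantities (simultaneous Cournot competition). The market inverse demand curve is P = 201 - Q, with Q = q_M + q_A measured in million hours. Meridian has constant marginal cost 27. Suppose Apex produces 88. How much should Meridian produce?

43

With the rival's output fixed at 88, Meridian's profit is π_M = (201 - 88 - q_M)q_M - (27q_M) = (113 - q_M)q_M - (27q_M).
∂π_M/∂q_M = 86 - 2q_M = 0, so q_M = 43.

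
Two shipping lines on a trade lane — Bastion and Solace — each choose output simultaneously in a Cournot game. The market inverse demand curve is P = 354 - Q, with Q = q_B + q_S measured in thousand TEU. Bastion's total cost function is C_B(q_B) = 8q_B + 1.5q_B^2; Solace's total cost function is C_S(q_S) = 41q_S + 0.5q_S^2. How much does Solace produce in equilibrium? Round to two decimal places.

87.07

Bastion's profit: π_B = (354 - Q)q_B - (8q_B + (3/2)q_B²). Setting ∂π_B/∂q_B = 0: 346 - 5q_B - (q_S) = 0.
Solace's first-order condition: 313 - 3q_S - (q_B) = 0.
Rearranging gives the reaction functions q_B = (346 - q_S)/5 and q_S = (313 - q_B)/3.
Substituting one into the other gives q_B = 725/14 and q_S = 1219/14.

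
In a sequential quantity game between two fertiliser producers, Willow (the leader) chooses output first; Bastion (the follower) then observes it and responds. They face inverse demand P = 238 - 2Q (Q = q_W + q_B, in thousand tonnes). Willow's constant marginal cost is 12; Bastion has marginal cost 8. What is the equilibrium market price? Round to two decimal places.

The follower Bastion best-responds to any q_W: π_B = (238 - 2Q)q_B - 8q_B.
∂π_B/∂q_B = 230 - 2q_W - 4q_B = 0 gives the reaction function q_B = (230 - 2q_W)/4.
Willow substitutes q_B(q_W) into its own profit: π_W = q_W(238 - 2q_W - (230 - 2q_W)/2) - 12q_W = (123 - q_W)q_W - 12q_W.
The leader's first-order condition 111 - 2q_W = 0 yields q_W = 111/2.
Then q_B = (230 - 2·(111/2))/4 = 119/4.
Total output Q = 341/4, so price P = 238 - 2·(341/4) = 135/2.

67.50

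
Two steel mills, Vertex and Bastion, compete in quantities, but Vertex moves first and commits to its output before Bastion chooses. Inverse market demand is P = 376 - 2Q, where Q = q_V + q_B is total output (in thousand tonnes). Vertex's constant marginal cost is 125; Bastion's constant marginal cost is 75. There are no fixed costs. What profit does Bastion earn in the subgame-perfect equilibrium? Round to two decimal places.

Solve by backward induction. Given q_V, the follower Bastion maximises π_B = (376 - 2q_V - 2q_B)q_B - 75q_B.
Follower FOC: 301 - 2q_V - 4q_B = 0, so q_B(q_V) = (301 - 2q_V)/4.
Vertex substitutes q_B(q_V) into its own profit: π_V = q_V(376 - 2q_V - (301 - 2q_V)/2) - 125q_V = (451/2 - q_V)q_V - 125q_V.
The leader's first-order condition 201/2 - 2q_V = 0 yields q_V = 201/4.
Then q_B = (301 - 2·(201/4))/4 = 401/8.
Price P = 376 - 2·(803/8) = 701/4.
Bastion's profit: (701/4 - 75)·(401/8) = 5025.0313.

5025.03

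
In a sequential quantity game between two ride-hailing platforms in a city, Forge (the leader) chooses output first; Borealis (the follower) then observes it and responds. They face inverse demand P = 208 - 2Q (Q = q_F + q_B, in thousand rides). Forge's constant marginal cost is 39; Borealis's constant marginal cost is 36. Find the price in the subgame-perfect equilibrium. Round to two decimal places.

80.50

Solve by backward induction. Given q_F, the follower Borealis maximises π_B = (208 - 2q_F - 2q_B)q_B - 36q_B.
Follower FOC: 172 - 2q_F - 4q_B = 0, so q_B(q_F) = (172 - 2q_F)/4.
The leader anticipates this reaction. Substituting into P = 208 - 2Q gives P = 122 - q_F, so π_F = (122 - q_F)q_F - 39q_F.
Maximising: ∂π_F/∂q_F = 83 - 2q_F = 0, giving q_F = 83/2.
Then q_B = (172 - 2·(83/2))/4 = 89/4.
Total output Q = 255/4, so price P = 208 - 2·(255/4) = 161/2.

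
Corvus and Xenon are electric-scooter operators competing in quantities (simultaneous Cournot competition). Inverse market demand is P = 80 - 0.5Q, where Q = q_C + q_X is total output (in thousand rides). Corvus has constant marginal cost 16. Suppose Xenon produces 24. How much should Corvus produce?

With the rival's output fixed at 24, Corvus's profit is π_C = (80 - (1/2)·24 - (1/2)q_C)q_C - (16q_C) = (68 - (1/2)q_C)q_C - (16q_C).
∂π_C/∂q_C = 52 - q_C = 0, so q_C = 52.

52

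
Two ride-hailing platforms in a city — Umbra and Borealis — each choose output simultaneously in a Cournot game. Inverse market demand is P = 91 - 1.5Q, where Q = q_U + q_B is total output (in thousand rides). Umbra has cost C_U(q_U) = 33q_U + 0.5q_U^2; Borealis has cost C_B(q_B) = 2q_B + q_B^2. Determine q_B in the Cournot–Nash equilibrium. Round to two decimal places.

15.15

Umbra's profit: π_U = (91 - 1.5Q)q_U - (33q_U + (1/2)q_U²). Setting ∂π_U/∂q_U = 0: 58 - 4q_U - (3/2)(q_B) = 0.
Borealis's profit: π_B = (91 - 1.5Q)q_B - (2q_B + q_B²). Setting ∂π_B/∂q_B = 0: 89 - 5q_B - (3/2)(q_U) = 0.
Best responses: q_U = (58 - (3/2)q_B)/4, q_B = (89 - (3/2)q_U)/5.
Substituting one into the other gives q_U = 626/71 and q_B = 1076/71.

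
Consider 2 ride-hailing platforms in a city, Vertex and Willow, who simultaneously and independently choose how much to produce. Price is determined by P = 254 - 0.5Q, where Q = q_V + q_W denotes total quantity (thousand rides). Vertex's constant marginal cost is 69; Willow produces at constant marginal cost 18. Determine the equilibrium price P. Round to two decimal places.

113.67

Vertex's profit: π_V = (254 - 0.5Q)q_V - (69q_V). Setting ∂π_V/∂q_V = 0: 185 - q_V - (1/2)(q_W) = 0.
Willow's first-order condition: 236 - q_W - (1/2)(q_V) = 0.
So q_V = (185 - (1/2)q_W) and q_W = (236 - (1/2)q_V).
Solving the pair: q_V = 268/3, q_W = 574/3.
Total output Q = 842/3, so price P = 254 - (1/2)·(842/3) = 341/3.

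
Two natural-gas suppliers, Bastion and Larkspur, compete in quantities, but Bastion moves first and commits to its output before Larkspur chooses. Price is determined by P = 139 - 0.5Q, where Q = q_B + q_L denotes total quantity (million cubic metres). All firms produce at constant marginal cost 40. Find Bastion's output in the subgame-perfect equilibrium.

The follower Larkspur best-responds to any q_B: π_L = (139 - 0.5Q)q_L - 40q_L.
∂π_L/∂q_L = 99 - (1/2)q_B - q_L = 0 gives the reaction function q_L = (99 - (1/2)q_B).
Bastion substitutes q_L(q_B) into its own profit: π_B = q_B(139 - (1/2)q_B - (99 - (1/2)q_B)/2) - 40q_B = (179/2 - (1/4)q_B)q_B - 40q_B.
Leader FOC: 99/2 - (1/2)q_B = 0, so q_B = 99.
Then q_L = (99 - (1/2)·99) = 99/2.

99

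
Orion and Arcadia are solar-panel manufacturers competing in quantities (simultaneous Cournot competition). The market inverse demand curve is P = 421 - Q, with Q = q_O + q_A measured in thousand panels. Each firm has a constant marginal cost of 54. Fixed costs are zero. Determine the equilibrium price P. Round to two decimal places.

176.33

Each firm earns π_i = (421 - Q)q_i - 54q_i.
First-order condition (treating rivals' output as given): 367 - 2q_i - q_j = 0.
With identical firms every q_j equals q_i, so q_j = q_i and 367 = 3q_i, giving q_i = 367/3.
Total output Q = 734/3, so price P = 421 - 734/3 = 529/3.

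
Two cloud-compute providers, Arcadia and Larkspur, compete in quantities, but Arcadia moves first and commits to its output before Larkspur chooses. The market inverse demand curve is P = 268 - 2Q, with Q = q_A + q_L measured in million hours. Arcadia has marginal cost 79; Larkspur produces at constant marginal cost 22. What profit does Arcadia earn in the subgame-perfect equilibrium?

1089

The follower Larkspur best-responds to any q_A: π_L = (268 - 2Q)q_L - 22q_L.
∂π_L/∂q_L = 246 - 2q_A - 4q_L = 0 gives the reaction function q_L = (246 - 2q_A)/4.
Arcadia substitutes q_L(q_A) into its own profit: π_A = q_A(268 - 2q_A - (246 - 2q_A)/2) - 79q_A = (145 - q_A)q_A - 79q_A.
Maximising: ∂π_A/∂q_A = 66 - 2q_A = 0, giving q_A = 33.
Then q_L = (246 - 2·33)/4 = 45.
Price P = 268 - 2·78 = 112.
Arcadia's profit: (112 - 79)·33 = 1089.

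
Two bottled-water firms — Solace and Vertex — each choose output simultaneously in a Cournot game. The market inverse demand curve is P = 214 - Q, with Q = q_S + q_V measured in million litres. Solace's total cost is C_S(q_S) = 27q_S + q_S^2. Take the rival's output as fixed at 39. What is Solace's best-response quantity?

With the rival's output fixed at 39, Solace's profit is π_S = (214 - 39 - q_S)q_S - (27q_S + q_S²) = (175 - q_S)q_S - (27q_S + q_S²).
∂π_S/∂q_S = 148 - 4q_S = 0, so q_S = 37.

37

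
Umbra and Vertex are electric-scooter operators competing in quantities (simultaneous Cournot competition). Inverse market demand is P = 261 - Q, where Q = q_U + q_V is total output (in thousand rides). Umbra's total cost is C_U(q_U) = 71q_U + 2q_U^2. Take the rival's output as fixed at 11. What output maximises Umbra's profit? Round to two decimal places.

29.83

With the rival's output fixed at 11, Umbra's profit is π_U = (261 - 11 - q_U)q_U - (71q_U + 2q_U²) = (250 - q_U)q_U - (71q_U + 2q_U²).
∂π_U/∂q_U = 179 - 6q_U = 0, so q_U = 179/6.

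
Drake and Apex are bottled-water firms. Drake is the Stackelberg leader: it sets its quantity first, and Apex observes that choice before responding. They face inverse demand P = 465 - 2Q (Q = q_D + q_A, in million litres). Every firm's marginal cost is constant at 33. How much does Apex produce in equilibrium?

54

Solve by backward induction. Given q_D, the follower Apex maximises π_A = (465 - 2q_D - 2q_A)q_A - 33q_A.
∂π_A/∂q_A = 432 - 2q_D - 4q_A = 0 gives the reaction function q_A = (432 - 2q_D)/4.
Drake substitutes q_A(q_D) into its own profit: π_D = q_D(465 - 2q_D - (432 - 2q_D)/2) - 33q_D = (249 - q_D)q_D - 33q_D.
Leader FOC: 216 - 2q_D = 0, so q_D = 108.
Then q_A = (432 - 2·108)/4 = 54.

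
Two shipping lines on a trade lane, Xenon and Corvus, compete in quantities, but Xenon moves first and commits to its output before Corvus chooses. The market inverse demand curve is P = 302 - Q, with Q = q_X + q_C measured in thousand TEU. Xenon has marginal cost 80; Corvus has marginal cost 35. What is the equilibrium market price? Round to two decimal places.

124.25

The follower Corvus best-responds to any q_X: π_C = (302 - Q)q_C - 35q_C.
∂π_C/∂q_C = 267 - q_X - 2q_C = 0 gives the reaction function q_C = (267 - q_X)/2.
Xenon substitutes q_C(q_X) into its own profit: π_X = q_X(302 - q_X - (267 - q_X)/2) - 80q_X = (337/2 - (1/2)q_X)q_X - 80q_X.
Maximising: ∂π_X/∂q_X = 177/2 - q_X = 0, giving q_X = 177/2.
Then q_C = (267 - 177/2)/2 = 357/4.
Total output Q = 711/4, so price P = 302 - 711/4 = 497/4.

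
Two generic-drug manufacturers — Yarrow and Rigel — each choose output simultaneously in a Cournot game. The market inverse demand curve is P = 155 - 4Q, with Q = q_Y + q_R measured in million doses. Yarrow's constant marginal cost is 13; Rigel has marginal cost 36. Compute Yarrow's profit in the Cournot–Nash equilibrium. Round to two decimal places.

Yarrow's profit: π_Y = (155 - 4Q)q_Y - (13q_Y). Setting ∂π_Y/∂q_Y = 0: 142 - 8q_Y - 4(q_R) = 0.
Rigel's first-order condition: 119 - 8q_R - 4(q_Y) = 0.
Best responses: q_Y = (142 - 4q_R)/8, q_R = (119 - 4q_Y)/8.
Solving the pair: q_Y = 55/4, q_R = 8.
Price P = 155 - 4·(87/4) = 68.
Yarrow's profit: (68 - 13)·(55/4) = 756.2500.

756.25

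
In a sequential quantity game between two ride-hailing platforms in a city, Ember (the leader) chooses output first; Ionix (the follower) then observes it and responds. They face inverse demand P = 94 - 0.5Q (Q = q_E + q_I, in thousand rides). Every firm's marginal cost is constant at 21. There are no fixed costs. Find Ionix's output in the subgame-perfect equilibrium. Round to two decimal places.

36.50

Solve by backward induction. Given q_E, the follower Ionix maximises π_I = (94 - (1/2)q_E - (1/2)q_I)q_I - 21q_I.
Follower FOC: 73 - (1/2)q_E - q_I = 0, so q_I(q_E) = (73 - (1/2)q_E).
Ember substitutes q_I(q_E) into its own profit: π_E = q_E(94 - (1/2)q_E - (73 - (1/2)q_E)/2) - 21q_E = (115/2 - (1/4)q_E)q_E - 21q_E.
The leader's first-order condition 73/2 - (1/2)q_E = 0 yields q_E = 73.
Then q_I = (73 - (1/2)·73) = 73/2.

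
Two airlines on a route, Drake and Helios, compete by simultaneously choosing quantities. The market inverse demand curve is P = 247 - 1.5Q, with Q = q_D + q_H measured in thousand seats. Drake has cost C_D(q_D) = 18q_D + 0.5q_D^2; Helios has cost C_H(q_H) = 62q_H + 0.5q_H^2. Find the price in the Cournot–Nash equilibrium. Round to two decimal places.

134.09

Drake's profit: π_D = (247 - 1.5Q)q_D - (18q_D + (1/2)q_D²). Setting ∂π_D/∂q_D = 0: 229 - 4q_D - (3/2)(q_H) = 0.
Helios's first-order condition: 185 - 4q_H - (3/2)(q_D) = 0.
Best responses: q_D = (229 - (3/2)q_H)/4, q_H = (185 - (3/2)q_D)/4.
Solving the pair: q_D = 46.4364, q_H = 1586/55.
Total output Q = 828/11, so price P = 247 - (3/2)·(828/11) = 1475/11.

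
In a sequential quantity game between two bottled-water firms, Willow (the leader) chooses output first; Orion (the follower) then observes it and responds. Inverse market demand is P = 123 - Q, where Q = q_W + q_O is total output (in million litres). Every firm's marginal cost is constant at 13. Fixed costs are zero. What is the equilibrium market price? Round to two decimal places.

Solve by backward induction. Given q_W, the follower Orion maximises π_O = (123 - q_W - q_O)q_O - 13q_O.
Follower FOC: 110 - q_W - 2q_O = 0, so q_O(q_W) = (110 - q_W)/2.
The leader anticipates this reaction. Substituting into P = 123 - Q gives P = 68 - (1/2)q_W, so π_W = (68 - (1/2)q_W)q_W - 13q_W.
The leader's first-order condition 55 - q_W = 0 yields q_W = 55.
Then q_O = (110 - 55)/2 = 55/2.
Total output Q = 165/2, so price P = 123 - 165/2 = 81/2.

40.50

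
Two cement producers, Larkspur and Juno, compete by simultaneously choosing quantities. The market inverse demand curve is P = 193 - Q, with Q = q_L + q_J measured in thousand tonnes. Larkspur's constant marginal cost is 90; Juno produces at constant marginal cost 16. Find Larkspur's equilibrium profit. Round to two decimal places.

Larkspur's profit: π_L = (193 - Q)q_L - (90q_L). Setting ∂π_L/∂q_L = 0: 103 - 2q_L - (q_J) = 0.
Juno's profit: π_J = (193 - Q)q_J - (16q_J). Setting ∂π_J/∂q_J = 0: 177 - 2q_J - (q_L) = 0.
So q_L = (103 - q_J)/2 and q_J = (177 - q_L)/2.
Substituting one into the other gives q_L = 29/3 and q_J = 251/3.
Price P = 193 - 280/3 = 299/3.
Larkspur's profit: (299/3 - 90)·(29/3) = 841/9.

93.44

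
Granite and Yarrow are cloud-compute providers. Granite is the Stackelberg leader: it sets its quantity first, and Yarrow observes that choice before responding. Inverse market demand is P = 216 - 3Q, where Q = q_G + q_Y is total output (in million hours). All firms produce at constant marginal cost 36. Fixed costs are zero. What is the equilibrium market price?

Solve by backward induction. Given q_G, the follower Yarrow maximises π_Y = (216 - 3q_G - 3q_Y)q_Y - 36q_Y.
Setting the follower's marginal profit to zero, 180 - 3q_G - 6q_Y = 0, i.e. q_Y = (180 - 3q_G)/6.
The leader anticipates this reaction. Substituting into P = 216 - 3Q gives P = 126 - (3/2)q_G, so π_G = (126 - (3/2)q_G)q_G - 36q_G.
Maximising: ∂π_G/∂q_G = 90 - 3q_G = 0, giving q_G = 30.
Then q_Y = (180 - 3·30)/6 = 15.
Total output Q = 45, so price P = 216 - 3·45 = 81.

81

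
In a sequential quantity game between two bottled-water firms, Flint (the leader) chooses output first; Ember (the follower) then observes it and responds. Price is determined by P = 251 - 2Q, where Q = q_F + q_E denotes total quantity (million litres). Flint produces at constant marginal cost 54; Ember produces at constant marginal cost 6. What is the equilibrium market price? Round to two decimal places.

91.25

Solve by backward induction. Given q_F, the follower Ember maximises π_E = (251 - 2q_F - 2q_E)q_E - 6q_E.
Setting the follower's marginal profit to zero, 245 - 2q_F - 4q_E = 0, i.e. q_E = (245 - 2q_F)/4.
Flint substitutes q_E(q_F) into its own profit: π_F = q_F(251 - 2q_F - (245 - 2q_F)/2) - 54q_F = (257/2 - q_F)q_F - 54q_F.
Leader FOC: 149/2 - 2q_F = 0, so q_F = 149/4.
Then q_E = (245 - 2·(149/4))/4 = 341/8.
Total output Q = 639/8, so price P = 251 - 2·(639/8) = 365/4.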